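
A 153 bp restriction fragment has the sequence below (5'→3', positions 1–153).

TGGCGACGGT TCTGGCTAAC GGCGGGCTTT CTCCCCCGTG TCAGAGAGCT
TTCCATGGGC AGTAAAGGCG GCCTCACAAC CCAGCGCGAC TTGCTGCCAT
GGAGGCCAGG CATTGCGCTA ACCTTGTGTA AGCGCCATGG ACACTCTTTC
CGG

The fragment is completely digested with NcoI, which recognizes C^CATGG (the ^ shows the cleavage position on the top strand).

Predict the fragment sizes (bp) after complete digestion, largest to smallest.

NcoI sites (CCATGG) start at positions 53, 97, 135.
NcoI cuts after the first base of each site, so after positions 53, 97, 135.
Linear molecule, 3 cuts → 4 fragments:
  1–53 → 53 bp
  54–97 → 44 bp
  98–135 → 38 bp
  136–153 → 18 bp
Sorted largest to smallest: 53, 44, 38, 18 bp.

53, 44, 38, 18 bp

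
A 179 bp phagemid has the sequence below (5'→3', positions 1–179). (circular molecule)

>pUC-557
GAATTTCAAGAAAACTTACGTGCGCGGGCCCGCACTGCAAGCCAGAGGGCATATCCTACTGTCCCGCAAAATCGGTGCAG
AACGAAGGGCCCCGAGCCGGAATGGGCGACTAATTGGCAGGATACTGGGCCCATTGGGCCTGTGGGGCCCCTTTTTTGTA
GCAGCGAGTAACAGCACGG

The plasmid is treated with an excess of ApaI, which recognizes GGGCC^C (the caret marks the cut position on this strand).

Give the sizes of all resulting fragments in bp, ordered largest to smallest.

ApaI sites (GGGCCC) start at positions 26, 87, 127, 145.
ApaI cuts after base 5 of each site (before the last base), so after positions 30, 91, 131, 149.
Circular molecule, 4 cuts → 4 fragments:
  31–91 → 61 bp
  92–131 → 40 bp
  132–149 → 18 bp
  150–179 then 1–30 → 30 + 30 = 60 bp
Sorted largest to smallest: 61, 60, 40, 18 bp.

61, 60, 40, 18 bp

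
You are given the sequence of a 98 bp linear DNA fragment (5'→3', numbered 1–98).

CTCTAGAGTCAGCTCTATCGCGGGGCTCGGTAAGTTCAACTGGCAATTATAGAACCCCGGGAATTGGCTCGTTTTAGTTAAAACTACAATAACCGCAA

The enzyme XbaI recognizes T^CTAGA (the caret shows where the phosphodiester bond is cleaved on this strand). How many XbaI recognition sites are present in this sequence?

TCTAGA occurs starting at position 2.
XbaI cuts at 1 site.

1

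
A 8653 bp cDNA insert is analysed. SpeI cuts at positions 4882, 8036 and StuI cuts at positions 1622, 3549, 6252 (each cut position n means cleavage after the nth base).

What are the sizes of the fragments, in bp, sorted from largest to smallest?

Combined cut positions (sorted): 1622, 3549, 4882, 6252, 8036.
Linear molecule, 5 cuts → 6 fragments:
  1622 − 0 = 1622 bp
  3549 − 1622 = 1927 bp
  4882 − 3549 = 1333 bp
  6252 − 4882 = 1370 bp
  8036 − 6252 = 1784 bp
  8653 − 8036 = 617 bp
Sorted largest to smallest: 1927, 1784, 1622, 1370, 1333, 617 bp.

1927, 1784, 1622, 1370, 1333, 617 bp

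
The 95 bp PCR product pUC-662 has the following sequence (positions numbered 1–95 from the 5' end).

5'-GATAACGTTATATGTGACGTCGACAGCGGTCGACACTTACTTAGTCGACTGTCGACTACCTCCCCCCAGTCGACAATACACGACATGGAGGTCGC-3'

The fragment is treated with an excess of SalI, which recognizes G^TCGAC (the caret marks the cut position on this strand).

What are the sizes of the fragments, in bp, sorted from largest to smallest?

26, 19, 18, 15, 10, 7 bp

SalI sites (GTCGAC) start at positions 19, 29, 44, 51, 69.
SalI cuts after the first base of each site, so after positions 19, 29, 44, 51, 69.
Linear molecule, 5 cuts → 6 fragments:
  1–19 → 19 bp
  20–29 → 10 bp
  30–44 → 15 bp
  45–51 → 7 bp
  52–69 → 18 bp
  70–95 → 26 bp
Sorted largest to smallest: 26, 19, 18, 15, 10, 7 bp.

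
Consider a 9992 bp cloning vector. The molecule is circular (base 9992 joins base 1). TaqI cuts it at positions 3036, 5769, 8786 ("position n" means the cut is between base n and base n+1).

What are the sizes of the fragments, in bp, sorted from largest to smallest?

4242, 3017, 2733 bp

Circular molecule, 3 cuts → 3 fragments:
  5769 − 3036 = 2733 bp
  8786 − 5769 = 3017 bp
  wrap: 9992 − 8786 + 3036 = 4242 bp
Sorted largest to smallest: 4242, 3017, 2733 bp.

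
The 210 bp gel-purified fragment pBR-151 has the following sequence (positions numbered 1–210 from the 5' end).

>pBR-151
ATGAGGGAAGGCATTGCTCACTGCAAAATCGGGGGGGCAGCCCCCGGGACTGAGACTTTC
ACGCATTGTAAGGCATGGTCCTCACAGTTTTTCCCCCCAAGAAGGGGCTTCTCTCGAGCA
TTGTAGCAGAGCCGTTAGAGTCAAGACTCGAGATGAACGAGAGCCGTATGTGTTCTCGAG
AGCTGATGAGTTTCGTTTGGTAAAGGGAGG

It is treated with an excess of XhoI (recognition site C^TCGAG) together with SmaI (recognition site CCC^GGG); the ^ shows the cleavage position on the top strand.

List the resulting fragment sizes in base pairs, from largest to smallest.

68, 45, 35, 34, 28 bp

XhoI sites (CTCGAG) start at positions 113, 147, 175.
XhoI cuts after the first base of each site, so after positions 113, 147, 175.
The SmaI site (CCCGGG) starts at position 43.
SmaI cuts after base 3 of each site, so after position 45.
Combined cut positions: 45, 113, 147, 175.
Linear molecule, 4 cuts → 5 fragments:
  1–45 → 45 bp
  46–113 → 68 bp
  114–147 → 34 bp
  148–175 → 28 bp
  176–210 → 35 bp
Sorted largest to smallest: 68, 45, 35, 34, 28 bp.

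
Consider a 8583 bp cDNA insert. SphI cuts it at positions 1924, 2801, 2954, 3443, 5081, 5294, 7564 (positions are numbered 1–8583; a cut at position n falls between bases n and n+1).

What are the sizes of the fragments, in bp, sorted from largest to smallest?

2270, 1924, 1638, 1019, 877, 489, 213, 153 bp

Linear molecule, 7 cuts → 8 fragments:
  1924 − 0 = 1924 bp
  2801 − 1924 = 877 bp
  2954 − 2801 = 153 bp
  3443 − 2954 = 489 bp
  5081 − 3443 = 1638 bp
  5294 − 5081 = 213 bp
  7564 − 5294 = 2270 bp
  8583 − 7564 = 1019 bp
Sorted largest to smallest: 2270, 1924, 1638, 1019, 877, 489, 213, 153 bp.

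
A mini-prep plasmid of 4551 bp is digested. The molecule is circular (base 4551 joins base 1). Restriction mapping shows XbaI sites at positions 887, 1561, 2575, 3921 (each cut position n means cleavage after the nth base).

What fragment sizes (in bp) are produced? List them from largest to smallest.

Circular molecule, 4 cuts → 4 fragments:
  1561 − 887 = 674 bp
  2575 − 1561 = 1014 bp
  3921 − 2575 = 1346 bp
  wrap: 4551 − 3921 + 887 = 1517 bp
Sorted largest to smallest: 1517, 1346, 1014, 674 bp.

1517, 1346, 1014, 674 bp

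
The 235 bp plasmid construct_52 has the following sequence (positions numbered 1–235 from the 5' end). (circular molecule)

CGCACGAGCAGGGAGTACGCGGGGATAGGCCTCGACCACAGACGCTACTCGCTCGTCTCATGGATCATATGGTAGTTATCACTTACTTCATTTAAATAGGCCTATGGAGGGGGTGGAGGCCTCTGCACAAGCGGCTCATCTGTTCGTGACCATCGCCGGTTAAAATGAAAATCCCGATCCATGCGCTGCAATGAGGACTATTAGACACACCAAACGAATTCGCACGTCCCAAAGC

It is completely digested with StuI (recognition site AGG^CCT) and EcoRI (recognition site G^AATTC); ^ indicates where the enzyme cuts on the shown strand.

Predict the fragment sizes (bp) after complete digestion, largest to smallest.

97, 71, 48, 19 bp

StuI sites (AGGCCT) start at positions 27, 98, 117.
StuI cuts after base 3 of each site, so after positions 29, 100, 119.
The EcoRI site (GAATTC) starts at position 216.
EcoRI cuts after the first base of each site, so after position 216.
Combined cut positions: 29, 100, 119, 216.
Circular molecule, 4 cuts → 4 fragments:
  30–100 → 71 bp
  101–119 → 19 bp
  120–216 → 97 bp
  217–235 then 1–29 → 19 + 29 = 48 bp
Sorted largest to smallest: 97, 71, 48, 19 bp.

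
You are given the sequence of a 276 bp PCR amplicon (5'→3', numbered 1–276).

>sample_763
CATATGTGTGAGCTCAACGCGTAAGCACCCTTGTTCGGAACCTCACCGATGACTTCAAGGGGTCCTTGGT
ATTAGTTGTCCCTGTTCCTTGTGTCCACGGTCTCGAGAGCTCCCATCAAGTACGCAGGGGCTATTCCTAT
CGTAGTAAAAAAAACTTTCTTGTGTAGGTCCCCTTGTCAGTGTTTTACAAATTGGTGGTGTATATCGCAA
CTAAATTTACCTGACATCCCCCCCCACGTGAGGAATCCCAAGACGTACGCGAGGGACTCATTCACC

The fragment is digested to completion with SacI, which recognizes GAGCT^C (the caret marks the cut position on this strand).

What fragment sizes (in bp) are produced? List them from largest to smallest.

165, 97, 14 bp

SacI sites (GAGCTC) start at positions 10, 107.
SacI cuts after base 5 of each site (before the last base), so after positions 14, 111.
Linear molecule, 2 cuts → 3 fragments:
  1–14 → 14 bp
  15–111 → 97 bp
  112–276 → 165 bp
Sorted largest to smallest: 165, 97, 14 bp.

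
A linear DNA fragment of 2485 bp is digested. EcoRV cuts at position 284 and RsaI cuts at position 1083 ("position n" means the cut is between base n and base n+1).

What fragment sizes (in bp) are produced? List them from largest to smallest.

1402, 799, 284 bp

Combined cut positions (sorted): 284, 1083.
Linear molecule, 2 cuts → 3 fragments:
  284 − 0 = 284 bp
  1083 − 284 = 799 bp
  2485 − 1083 = 1402 bp
Sorted largest to smallest: 1402, 799, 284 bp.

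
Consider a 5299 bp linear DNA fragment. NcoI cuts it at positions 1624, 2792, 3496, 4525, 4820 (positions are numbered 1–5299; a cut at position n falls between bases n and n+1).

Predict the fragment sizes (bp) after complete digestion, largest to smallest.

Linear molecule, 5 cuts → 6 fragments:
  1624 − 0 = 1624 bp
  2792 − 1624 = 1168 bp
  3496 − 2792 = 704 bp
  4525 − 3496 = 1029 bp
  4820 − 4525 = 295 bp
  5299 − 4820 = 479 bp
Sorted largest to smallest: 1624, 1168, 1029, 704, 479, 295 bp.

1624, 1168, 1029, 704, 479, 295 bp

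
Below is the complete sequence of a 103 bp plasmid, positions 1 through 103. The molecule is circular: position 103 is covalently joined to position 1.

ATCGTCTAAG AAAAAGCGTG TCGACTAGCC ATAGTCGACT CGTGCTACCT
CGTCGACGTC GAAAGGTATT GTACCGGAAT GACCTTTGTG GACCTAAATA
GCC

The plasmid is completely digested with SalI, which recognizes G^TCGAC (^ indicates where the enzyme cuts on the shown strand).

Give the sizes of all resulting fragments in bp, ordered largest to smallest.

71, 18, 14 bp

SalI sites (GTCGAC) start at positions 20, 34, 52.
SalI cuts after the first base of each site, so after positions 20, 34, 52.
Circular molecule, 3 cuts → 3 fragments:
  21–34 → 14 bp
  35–52 → 18 bp
  53–103 then 1–20 → 51 + 20 = 71 bp
Sorted largest to smallest: 71, 18, 14 bp.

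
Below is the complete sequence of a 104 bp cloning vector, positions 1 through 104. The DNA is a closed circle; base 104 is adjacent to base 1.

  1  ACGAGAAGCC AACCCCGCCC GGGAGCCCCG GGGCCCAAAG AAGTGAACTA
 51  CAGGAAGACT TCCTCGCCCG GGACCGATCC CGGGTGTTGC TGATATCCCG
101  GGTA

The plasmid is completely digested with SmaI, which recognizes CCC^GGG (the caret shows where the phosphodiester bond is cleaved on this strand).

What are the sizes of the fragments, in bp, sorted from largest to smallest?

40, 25, 18, 12, 9 bp

SmaI sites (CCCGGG) start at positions 18, 27, 67, 79, 97.
SmaI cuts after base 3 of each site, so after positions 20, 29, 69, 81, 99.
Circular molecule, 5 cuts → 5 fragments:
  21–29 → 9 bp
  30–69 → 40 bp
  70–81 → 12 bp
  82–99 → 18 bp
  100–104 then 1–20 → 5 + 20 = 25 bp
Sorted largest to smallest: 40, 25, 18, 12, 9 bp.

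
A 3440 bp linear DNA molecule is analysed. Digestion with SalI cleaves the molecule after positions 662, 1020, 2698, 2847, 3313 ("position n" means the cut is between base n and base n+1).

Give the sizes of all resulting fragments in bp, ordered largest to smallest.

Linear molecule, 5 cuts → 6 fragments:
  662 − 0 = 662 bp
  1020 − 662 = 358 bp
  2698 − 1020 = 1678 bp
  2847 − 2698 = 149 bp
  3313 − 2847 = 466 bp
  3440 − 3313 = 127 bp
Sorted largest to smallest: 1678, 662, 466, 358, 149, 127 bp.

1678, 662, 466, 358, 149, 127 bp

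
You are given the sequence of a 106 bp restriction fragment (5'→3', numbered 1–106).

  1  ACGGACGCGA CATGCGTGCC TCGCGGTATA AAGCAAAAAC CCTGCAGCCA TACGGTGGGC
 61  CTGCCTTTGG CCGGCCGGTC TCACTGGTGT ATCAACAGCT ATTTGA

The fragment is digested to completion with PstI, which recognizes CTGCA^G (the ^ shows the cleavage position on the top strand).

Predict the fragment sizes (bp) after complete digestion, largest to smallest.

60, 46 bp

The PstI site (CTGCAG) starts at position 42.
PstI cuts after base 5 of each site (before the last base), so after position 46.
Linear molecule, 1 cut → 2 fragments:
  1–46 → 46 bp
  47–106 → 60 bp
Sorted largest to smallest: 60, 46 bp.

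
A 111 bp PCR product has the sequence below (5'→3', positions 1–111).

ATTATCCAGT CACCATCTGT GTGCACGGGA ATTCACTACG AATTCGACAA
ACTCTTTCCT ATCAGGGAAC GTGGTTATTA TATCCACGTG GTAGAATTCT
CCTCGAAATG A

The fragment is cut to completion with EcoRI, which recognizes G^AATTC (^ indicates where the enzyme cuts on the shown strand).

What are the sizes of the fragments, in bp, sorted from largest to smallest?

EcoRI sites (GAATTC) start at positions 29, 40, 94.
EcoRI cuts after the first base of each site, so after positions 29, 40, 94.
Linear molecule, 3 cuts → 4 fragments:
  1–29 → 29 bp
  30–40 → 11 bp
  41–94 → 54 bp
  95–111 → 17 bp
Sorted largest to smallest: 54, 29, 17, 11 bp.

54, 29, 17, 11 bp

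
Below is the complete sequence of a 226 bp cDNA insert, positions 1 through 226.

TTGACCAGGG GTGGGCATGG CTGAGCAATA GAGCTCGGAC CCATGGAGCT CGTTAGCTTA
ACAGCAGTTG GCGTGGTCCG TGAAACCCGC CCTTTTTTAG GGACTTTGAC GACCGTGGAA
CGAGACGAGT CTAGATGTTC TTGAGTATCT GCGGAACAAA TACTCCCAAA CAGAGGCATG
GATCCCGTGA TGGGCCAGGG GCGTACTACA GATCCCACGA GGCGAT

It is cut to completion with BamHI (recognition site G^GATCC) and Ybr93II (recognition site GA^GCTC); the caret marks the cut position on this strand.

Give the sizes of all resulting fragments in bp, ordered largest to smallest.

133, 46, 32, 15 bp

The BamHI site (GGATCC) starts at position 180.
BamHI cuts after the first base of each site, so after position 180.
Ybr93II sites (GAGCTC) start at positions 31, 46.
Ybr93II cuts after base 2 of each site, so after positions 32, 47.
Combined cut positions: 32, 47, 180.
Linear molecule, 3 cuts → 4 fragments:
  1–32 → 32 bp
  33–47 → 15 bp
  48–180 → 133 bp
  181–226 → 46 bp
Sorted largest to smallest: 133, 46, 32, 15 bp.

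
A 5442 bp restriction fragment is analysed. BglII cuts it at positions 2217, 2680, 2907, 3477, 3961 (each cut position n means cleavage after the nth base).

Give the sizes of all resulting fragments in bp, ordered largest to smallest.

2217, 1481, 570, 484, 463, 227 bp

Linear molecule, 5 cuts → 6 fragments:
  2217 − 0 = 2217 bp
  2680 − 2217 = 463 bp
  2907 − 2680 = 227 bp
  3477 − 2907 = 570 bp
  3961 − 3477 = 484 bp
  5442 − 3961 = 1481 bp
Sorted largest to smallest: 2217, 1481, 570, 484, 463, 227 bp.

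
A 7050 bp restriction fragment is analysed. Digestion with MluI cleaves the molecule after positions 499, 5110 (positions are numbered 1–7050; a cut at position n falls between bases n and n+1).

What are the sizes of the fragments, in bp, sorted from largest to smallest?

4611, 1940, 499 bp

Linear molecule, 2 cuts → 3 fragments:
  499 − 0 = 499 bp
  5110 − 499 = 4611 bp
  7050 − 5110 = 1940 bp
Sorted largest to smallest: 4611, 1940, 499 bp.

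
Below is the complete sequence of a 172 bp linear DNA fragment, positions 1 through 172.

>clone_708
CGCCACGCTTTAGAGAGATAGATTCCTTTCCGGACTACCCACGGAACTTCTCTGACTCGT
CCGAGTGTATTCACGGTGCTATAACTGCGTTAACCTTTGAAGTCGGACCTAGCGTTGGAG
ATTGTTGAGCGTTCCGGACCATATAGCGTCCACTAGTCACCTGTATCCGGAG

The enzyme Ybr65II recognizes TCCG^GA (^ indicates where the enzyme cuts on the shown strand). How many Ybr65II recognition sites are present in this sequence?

TCCGGA occurs starting at positions 29, 133, 166.
Ybr65II cuts at 3 sites.

3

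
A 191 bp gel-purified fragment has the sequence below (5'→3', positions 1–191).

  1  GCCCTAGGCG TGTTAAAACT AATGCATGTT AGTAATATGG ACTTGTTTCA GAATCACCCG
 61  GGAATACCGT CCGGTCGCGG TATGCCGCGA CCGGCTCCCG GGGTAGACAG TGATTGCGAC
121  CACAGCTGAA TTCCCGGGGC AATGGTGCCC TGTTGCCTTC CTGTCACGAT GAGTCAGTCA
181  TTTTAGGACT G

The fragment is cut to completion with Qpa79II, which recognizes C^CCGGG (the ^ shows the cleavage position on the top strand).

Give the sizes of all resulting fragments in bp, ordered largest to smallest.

Qpa79II sites (CCCGGG) start at positions 57, 97, 133.
Qpa79II cuts after the first base of each site, so after positions 57, 97, 133.
Linear molecule, 3 cuts → 4 fragments:
  1–57 → 57 bp
  58–97 → 40 bp
  98–133 → 36 bp
  134–191 → 58 bp
Sorted largest to smallest: 58, 57, 40, 36 bp.

58, 57, 40, 36 bp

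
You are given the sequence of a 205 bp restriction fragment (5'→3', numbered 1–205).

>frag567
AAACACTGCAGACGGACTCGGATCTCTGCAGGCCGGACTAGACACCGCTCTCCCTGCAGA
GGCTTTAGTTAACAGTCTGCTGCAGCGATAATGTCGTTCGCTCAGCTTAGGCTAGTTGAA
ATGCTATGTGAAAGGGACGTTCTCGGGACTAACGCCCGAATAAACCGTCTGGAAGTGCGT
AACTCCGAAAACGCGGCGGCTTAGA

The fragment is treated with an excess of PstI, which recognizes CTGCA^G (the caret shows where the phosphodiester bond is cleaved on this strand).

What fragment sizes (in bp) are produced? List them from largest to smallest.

PstI sites (CTGCAG) start at positions 6, 26, 54, 80.
PstI cuts after base 5 of each site (before the last base), so after positions 10, 30, 58, 84.
Linear molecule, 4 cuts → 5 fragments:
  1–10 → 10 bp
  11–30 → 20 bp
  31–58 → 28 bp
  59–84 → 26 bp
  85–205 → 121 bp
Sorted largest to smallest: 121, 28, 26, 20, 10 bp.

121, 28, 26, 20, 10 bp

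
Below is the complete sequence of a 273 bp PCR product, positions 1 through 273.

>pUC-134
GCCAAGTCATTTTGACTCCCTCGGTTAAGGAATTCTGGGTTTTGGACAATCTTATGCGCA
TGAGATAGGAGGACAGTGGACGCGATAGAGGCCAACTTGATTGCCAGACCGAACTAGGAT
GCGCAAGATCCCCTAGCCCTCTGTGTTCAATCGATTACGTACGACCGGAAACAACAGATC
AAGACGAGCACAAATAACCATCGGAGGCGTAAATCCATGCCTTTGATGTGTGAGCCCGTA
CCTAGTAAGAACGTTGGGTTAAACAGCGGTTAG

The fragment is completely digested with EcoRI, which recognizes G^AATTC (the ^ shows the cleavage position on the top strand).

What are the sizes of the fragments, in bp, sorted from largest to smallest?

The EcoRI site (GAATTC) starts at position 30.
EcoRI cuts after the first base of each site, so after position 30.
Linear molecule, 1 cut → 2 fragments:
  1–30 → 30 bp
  31–273 → 243 bp
Sorted largest to smallest: 243, 30 bp.

243, 30 bp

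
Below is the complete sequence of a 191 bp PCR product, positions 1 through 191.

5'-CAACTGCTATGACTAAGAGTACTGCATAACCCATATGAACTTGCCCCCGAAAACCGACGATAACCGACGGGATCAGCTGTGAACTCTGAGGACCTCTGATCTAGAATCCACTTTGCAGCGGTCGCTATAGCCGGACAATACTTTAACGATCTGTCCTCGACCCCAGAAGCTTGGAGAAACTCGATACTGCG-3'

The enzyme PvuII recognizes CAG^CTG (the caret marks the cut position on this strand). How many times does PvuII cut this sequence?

CAGCTG occurs starting at position 74.
PvuII cuts at 1 site.

1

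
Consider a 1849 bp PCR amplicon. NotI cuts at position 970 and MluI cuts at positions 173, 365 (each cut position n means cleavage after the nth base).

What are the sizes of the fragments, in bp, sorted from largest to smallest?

879, 605, 192, 173 bp

Combined cut positions (sorted): 173, 365, 970.
Linear molecule, 3 cuts → 4 fragments:
  173 − 0 = 173 bp
  365 − 173 = 192 bp
  970 − 365 = 605 bp
  1849 − 970 = 879 bp
Sorted largest to smallest: 879, 605, 192, 173 bp.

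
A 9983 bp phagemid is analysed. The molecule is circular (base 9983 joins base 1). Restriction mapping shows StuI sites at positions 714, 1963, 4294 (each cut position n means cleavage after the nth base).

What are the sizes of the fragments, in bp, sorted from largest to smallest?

Circular molecule, 3 cuts → 3 fragments:
  1963 − 714 = 1249 bp
  4294 − 1963 = 2331 bp
  wrap: 9983 − 4294 + 714 = 6403 bp
Sorted largest to smallest: 6403, 2331, 1249 bp.

6403, 2331, 1249 bp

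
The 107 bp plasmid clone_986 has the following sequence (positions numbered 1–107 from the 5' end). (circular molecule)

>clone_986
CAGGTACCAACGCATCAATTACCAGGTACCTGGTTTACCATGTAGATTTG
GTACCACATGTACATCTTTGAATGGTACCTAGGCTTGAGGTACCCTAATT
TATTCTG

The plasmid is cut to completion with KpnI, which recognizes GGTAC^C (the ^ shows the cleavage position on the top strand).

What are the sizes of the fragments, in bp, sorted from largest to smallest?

KpnI sites (GGTACC) start at positions 3, 25, 50, 74, 89.
KpnI cuts after base 5 of each site (before the last base), so after positions 7, 29, 54, 78, 93.
Circular molecule, 5 cuts → 5 fragments:
  8–29 → 22 bp
  30–54 → 25 bp
  55–78 → 24 bp
  79–93 → 15 bp
  94–107 then 1–7 → 14 + 7 = 21 bp
Sorted largest to smallest: 25, 24, 22, 21, 15 bp.

25, 24, 22, 21, 15 bp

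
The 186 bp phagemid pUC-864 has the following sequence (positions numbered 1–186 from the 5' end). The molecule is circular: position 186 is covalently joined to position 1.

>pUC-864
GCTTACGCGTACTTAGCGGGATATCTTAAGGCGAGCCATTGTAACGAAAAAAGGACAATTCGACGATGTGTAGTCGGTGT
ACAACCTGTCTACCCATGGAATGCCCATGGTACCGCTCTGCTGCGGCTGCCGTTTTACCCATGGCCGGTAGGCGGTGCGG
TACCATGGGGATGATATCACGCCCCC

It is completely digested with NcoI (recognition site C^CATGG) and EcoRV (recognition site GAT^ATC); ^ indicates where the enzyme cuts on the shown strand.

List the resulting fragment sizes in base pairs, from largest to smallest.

NcoI sites (CCATGG) start at positions 94, 105, 139, 163.
NcoI cuts after the first base of each site, so after positions 94, 105, 139, 163.
EcoRV sites (GATATC) start at positions 20, 173.
EcoRV cuts after base 3 of each site, so after positions 22, 175.
Combined cut positions: 22, 94, 105, 139, 163, 175.
Circular molecule, 6 cuts → 6 fragments:
  23–94 → 72 bp
  95–105 → 11 bp
  106–139 → 34 bp
  140–163 → 24 bp
  164–175 → 12 bp
  176–186 then 1–22 → 11 + 22 = 33 bp
Sorted largest to smallest: 72, 34, 33, 24, 12, 11 bp.

72, 34, 33, 24, 12, 11 bp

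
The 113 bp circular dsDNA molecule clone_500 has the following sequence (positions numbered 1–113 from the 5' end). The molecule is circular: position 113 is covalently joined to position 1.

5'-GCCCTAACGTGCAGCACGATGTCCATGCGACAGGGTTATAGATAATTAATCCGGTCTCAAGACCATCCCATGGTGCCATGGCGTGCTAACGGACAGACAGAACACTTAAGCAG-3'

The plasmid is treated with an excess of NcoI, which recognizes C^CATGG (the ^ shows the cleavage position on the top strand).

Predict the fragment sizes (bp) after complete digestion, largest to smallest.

105, 8 bp

NcoI sites (CCATGG) start at positions 68, 76.
NcoI cuts after the first base of each site, so after positions 68, 76.
Circular molecule, 2 cuts → 2 fragments:
  69–76 → 8 bp
  77–113 then 1–68 → 37 + 68 = 105 bp
Sorted largest to smallest: 105, 8 bp.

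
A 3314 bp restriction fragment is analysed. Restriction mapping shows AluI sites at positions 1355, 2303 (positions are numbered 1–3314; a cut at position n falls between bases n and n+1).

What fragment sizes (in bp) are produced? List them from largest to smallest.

Linear molecule, 2 cuts → 3 fragments:
  1355 − 0 = 1355 bp
  2303 − 1355 = 948 bp
  3314 − 2303 = 1011 bp
Sorted largest to smallest: 1355, 1011, 948 bp.

1355, 1011, 948 bp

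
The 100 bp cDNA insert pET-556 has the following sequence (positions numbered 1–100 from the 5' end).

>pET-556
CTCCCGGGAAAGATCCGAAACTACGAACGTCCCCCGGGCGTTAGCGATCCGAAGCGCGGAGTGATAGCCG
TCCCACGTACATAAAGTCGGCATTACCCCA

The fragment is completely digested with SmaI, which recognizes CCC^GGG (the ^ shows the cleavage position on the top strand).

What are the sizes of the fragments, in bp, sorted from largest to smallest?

SmaI sites (CCCGGG) start at positions 3, 33.
SmaI cuts after base 3 of each site, so after positions 5, 35.
Linear molecule, 2 cuts → 3 fragments:
  1–5 → 5 bp
  6–35 → 30 bp
  36–100 → 65 bp
Sorted largest to smallest: 65, 30, 5 bp.

65, 30, 5 bp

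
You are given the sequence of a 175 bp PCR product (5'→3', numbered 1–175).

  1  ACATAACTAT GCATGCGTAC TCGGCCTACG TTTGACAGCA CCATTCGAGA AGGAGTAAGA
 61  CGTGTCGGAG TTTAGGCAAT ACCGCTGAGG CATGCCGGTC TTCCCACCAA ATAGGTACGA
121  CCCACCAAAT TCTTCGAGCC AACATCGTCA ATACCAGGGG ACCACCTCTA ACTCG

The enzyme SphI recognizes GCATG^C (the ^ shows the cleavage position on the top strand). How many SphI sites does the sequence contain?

GCATGC occurs starting at positions 11, 90.
SphI cuts at 2 sites.

2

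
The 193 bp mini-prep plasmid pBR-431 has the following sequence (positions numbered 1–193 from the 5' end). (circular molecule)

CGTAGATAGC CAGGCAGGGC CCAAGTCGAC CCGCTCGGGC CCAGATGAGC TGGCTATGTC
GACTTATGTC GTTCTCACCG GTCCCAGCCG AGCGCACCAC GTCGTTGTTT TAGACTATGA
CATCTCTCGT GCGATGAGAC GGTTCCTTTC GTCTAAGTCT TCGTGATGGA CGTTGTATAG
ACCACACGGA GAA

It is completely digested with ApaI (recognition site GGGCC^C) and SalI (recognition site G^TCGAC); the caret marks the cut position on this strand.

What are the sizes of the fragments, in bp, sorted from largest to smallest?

156, 17, 16, 4 bp

ApaI sites (GGGCCC) start at positions 17, 37.
ApaI cuts after base 5 of each site (before the last base), so after positions 21, 41.
SalI sites (GTCGAC) start at positions 25, 58.
SalI cuts after the first base of each site, so after positions 25, 58.
Combined cut positions: 21, 25, 41, 58.
Circular molecule, 4 cuts → 4 fragments:
  22–25 → 4 bp
  26–41 → 16 bp
  42–58 → 17 bp
  59–193 then 1–21 → 135 + 21 = 156 bp
Sorted largest to smallest: 156, 17, 16, 4 bp.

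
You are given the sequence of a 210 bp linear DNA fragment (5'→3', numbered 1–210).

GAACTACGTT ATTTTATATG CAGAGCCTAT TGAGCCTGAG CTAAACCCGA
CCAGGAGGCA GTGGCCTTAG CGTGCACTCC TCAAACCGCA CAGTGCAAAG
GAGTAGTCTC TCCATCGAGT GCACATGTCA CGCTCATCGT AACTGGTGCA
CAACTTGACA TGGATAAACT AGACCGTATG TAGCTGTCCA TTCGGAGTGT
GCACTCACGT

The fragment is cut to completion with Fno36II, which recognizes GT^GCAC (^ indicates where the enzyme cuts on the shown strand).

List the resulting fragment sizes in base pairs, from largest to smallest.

73, 53, 47, 27, 10 bp

Fno36II sites (GTGCAC) start at positions 72, 119, 146, 199.
Fno36II cuts after base 2 of each site, so after positions 73, 120, 147, 200.
Linear molecule, 4 cuts → 5 fragments:
  1–73 → 73 bp
  74–120 → 47 bp
  121–147 → 27 bp
  148–200 → 53 bp
  201–210 → 10 bp
Sorted largest to smallest: 73, 53, 47, 27, 10 bp.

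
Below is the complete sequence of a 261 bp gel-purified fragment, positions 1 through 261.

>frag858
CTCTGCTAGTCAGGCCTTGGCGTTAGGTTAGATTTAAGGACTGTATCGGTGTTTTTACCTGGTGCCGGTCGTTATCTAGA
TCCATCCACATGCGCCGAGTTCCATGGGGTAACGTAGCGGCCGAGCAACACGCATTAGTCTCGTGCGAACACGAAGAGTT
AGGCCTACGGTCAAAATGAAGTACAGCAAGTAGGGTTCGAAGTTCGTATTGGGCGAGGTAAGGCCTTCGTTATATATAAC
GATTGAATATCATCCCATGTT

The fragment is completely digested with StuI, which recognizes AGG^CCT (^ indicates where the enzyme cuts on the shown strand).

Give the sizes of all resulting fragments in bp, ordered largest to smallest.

149, 60, 38, 14 bp

StuI sites (AGGCCT) start at positions 12, 161, 221.
StuI cuts after base 3 of each site, so after positions 14, 163, 223.
Linear molecule, 3 cuts → 4 fragments:
  1–14 → 14 bp
  15–163 → 149 bp
  164–223 → 60 bp
  224–261 → 38 bp
Sorted largest to smallest: 149, 60, 38, 14 bp.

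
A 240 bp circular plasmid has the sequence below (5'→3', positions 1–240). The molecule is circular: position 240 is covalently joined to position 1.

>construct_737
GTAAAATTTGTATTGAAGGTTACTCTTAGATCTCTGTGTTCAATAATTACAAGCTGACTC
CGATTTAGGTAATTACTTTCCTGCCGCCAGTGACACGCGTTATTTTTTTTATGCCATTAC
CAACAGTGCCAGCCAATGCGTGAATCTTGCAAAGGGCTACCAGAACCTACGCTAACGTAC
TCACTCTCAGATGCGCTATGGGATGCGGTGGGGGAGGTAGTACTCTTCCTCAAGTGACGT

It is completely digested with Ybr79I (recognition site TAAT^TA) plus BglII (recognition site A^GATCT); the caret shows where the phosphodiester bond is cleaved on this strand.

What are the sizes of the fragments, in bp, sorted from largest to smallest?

195, 26, 19 bp

Ybr79I sites (TAATTA) start at positions 44, 70.
Ybr79I cuts after base 4 of each site, so after positions 47, 73.
The BglII site (AGATCT) starts at position 28.
BglII cuts after the first base of each site, so after position 28.
Combined cut positions: 28, 47, 73.
Circular molecule, 3 cuts → 3 fragments:
  29–47 → 19 bp
  48–73 → 26 bp
  74–240 then 1–28 → 167 + 28 = 195 bp
Sorted largest to smallest: 195, 26, 19 bp.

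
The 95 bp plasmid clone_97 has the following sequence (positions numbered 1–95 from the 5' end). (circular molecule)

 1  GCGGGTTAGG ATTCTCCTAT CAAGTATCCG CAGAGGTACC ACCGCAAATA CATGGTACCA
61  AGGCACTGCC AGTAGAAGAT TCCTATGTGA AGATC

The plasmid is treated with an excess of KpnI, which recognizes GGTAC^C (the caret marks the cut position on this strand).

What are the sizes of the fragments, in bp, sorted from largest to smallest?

KpnI sites (GGTACC) start at positions 35, 54.
KpnI cuts after base 5 of each site (before the last base), so after positions 39, 58.
Circular molecule, 2 cuts → 2 fragments:
  40–58 → 19 bp
  59–95 then 1–39 → 37 + 39 = 76 bp
Sorted largest to smallest: 76, 19 bp.

76, 19 bp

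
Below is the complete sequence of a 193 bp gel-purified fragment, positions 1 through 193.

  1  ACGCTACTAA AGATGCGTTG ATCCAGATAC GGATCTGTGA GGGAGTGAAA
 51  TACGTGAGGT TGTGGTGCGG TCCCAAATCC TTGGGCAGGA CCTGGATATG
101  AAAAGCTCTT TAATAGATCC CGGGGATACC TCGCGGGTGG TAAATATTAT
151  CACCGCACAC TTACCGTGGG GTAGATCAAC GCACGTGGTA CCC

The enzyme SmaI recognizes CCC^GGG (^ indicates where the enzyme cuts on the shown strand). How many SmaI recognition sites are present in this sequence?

1

CCCGGG occurs starting at position 119.
SmaI cuts at 1 site.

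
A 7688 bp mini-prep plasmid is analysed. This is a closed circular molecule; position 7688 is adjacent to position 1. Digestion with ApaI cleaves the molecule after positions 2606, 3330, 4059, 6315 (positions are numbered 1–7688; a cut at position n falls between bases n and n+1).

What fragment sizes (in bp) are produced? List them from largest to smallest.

Circular molecule, 4 cuts → 4 fragments:
  3330 − 2606 = 724 bp
  4059 − 3330 = 729 bp
  6315 − 4059 = 2256 bp
  wrap: 7688 − 6315 + 2606 = 3979 bp
Sorted largest to smallest: 3979, 2256, 729, 724 bp.

3979, 2256, 729, 724 bp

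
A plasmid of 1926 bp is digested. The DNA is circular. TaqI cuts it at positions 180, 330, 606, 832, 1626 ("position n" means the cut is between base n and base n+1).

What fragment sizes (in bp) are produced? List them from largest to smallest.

794, 480, 276, 226, 150 bp

Circular molecule, 5 cuts → 5 fragments:
  330 − 180 = 150 bp
  606 − 330 = 276 bp
  832 − 606 = 226 bp
  1626 − 832 = 794 bp
  wrap: 1926 − 1626 + 180 = 480 bp
Sorted largest to smallest: 794, 480, 276, 226, 150 bp.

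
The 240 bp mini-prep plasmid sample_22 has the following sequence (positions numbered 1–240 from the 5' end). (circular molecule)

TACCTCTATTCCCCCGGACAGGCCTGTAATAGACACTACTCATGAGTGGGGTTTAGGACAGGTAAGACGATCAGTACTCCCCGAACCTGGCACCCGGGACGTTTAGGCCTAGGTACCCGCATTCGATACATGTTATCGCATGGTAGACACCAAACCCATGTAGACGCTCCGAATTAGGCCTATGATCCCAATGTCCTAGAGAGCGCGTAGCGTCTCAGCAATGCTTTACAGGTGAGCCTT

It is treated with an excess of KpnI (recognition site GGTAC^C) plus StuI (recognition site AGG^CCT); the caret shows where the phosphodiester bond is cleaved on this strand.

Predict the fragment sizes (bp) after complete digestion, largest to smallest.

The KpnI site (GGTACC) starts at position 112.
KpnI cuts after base 5 of each site (before the last base), so after position 116.
StuI sites (AGGCCT) start at positions 20, 105, 176.
StuI cuts after base 3 of each site, so after positions 22, 107, 178.
Combined cut positions: 22, 107, 116, 178.
Circular molecule, 4 cuts → 4 fragments:
  23–107 → 85 bp
  108–116 → 9 bp
  117–178 → 62 bp
  179–240 then 1–22 → 62 + 22 = 84 bp
Sorted largest to smallest: 85, 84, 62, 9 bp.

85, 84, 62, 9 bp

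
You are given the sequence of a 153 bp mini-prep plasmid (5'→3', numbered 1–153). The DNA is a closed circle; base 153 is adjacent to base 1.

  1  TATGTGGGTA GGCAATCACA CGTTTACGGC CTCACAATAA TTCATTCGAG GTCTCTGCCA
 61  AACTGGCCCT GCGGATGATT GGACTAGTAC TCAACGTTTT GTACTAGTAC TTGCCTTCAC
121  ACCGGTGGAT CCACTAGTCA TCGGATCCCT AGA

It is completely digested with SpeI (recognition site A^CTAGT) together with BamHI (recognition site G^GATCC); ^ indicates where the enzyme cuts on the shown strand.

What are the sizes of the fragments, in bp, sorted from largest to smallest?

93, 24, 20, 10, 6 bp

SpeI sites (ACTAGT) start at positions 83, 103, 133.
SpeI cuts after the first base of each site, so after positions 83, 103, 133.
BamHI sites (GGATCC) start at positions 127, 143.
BamHI cuts after the first base of each site, so after positions 127, 143.
Combined cut positions: 83, 103, 127, 133, 143.
Circular molecule, 5 cuts → 5 fragments:
  84–103 → 20 bp
  104–127 → 24 bp
  128–133 → 6 bp
  134–143 → 10 bp
  144–153 then 1–83 → 10 + 83 = 93 bp
Sorted largest to smallest: 93, 24, 20, 10, 6 bp.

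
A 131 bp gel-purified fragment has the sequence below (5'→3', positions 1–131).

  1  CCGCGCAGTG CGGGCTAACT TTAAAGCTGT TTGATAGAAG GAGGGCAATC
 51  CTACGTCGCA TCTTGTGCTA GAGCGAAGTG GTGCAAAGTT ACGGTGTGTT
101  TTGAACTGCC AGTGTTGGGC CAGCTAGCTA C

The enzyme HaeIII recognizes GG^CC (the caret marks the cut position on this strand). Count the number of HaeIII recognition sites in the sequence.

GGCC occurs starting at position 118.
HaeIII cuts at 1 site.

1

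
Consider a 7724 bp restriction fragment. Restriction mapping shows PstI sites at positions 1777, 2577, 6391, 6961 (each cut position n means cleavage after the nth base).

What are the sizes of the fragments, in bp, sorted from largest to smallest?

Linear molecule, 4 cuts → 5 fragments:
  1777 − 0 = 1777 bp
  2577 − 1777 = 800 bp
  6391 − 2577 = 3814 bp
  6961 − 6391 = 570 bp
  7724 − 6961 = 763 bp
Sorted largest to smallest: 3814, 1777, 800, 763, 570 bp.

3814, 1777, 800, 763, 570 bp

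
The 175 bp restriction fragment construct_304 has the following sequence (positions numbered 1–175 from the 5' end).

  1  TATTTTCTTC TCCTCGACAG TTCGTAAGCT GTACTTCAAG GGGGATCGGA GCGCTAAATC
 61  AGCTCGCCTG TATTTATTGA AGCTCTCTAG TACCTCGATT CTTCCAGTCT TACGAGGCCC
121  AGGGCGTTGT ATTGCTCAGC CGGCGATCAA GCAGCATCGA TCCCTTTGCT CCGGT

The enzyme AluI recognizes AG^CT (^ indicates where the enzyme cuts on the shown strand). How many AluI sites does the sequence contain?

3

AGCT occurs starting at positions 27, 61, 81.
AluI cuts at 3 sites.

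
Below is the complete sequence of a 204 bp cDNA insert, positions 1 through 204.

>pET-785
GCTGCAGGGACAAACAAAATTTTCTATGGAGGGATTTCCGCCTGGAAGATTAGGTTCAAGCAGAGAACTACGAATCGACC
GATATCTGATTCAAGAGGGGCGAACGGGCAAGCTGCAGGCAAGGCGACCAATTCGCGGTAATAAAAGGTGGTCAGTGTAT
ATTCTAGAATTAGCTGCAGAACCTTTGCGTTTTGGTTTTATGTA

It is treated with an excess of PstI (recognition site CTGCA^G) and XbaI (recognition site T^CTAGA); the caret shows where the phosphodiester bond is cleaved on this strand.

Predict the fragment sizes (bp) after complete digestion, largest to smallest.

111, 46, 26, 15, 6 bp

PstI sites (CTGCAG) start at positions 2, 113, 174.
PstI cuts after base 5 of each site (before the last base), so after positions 6, 117, 178.
The XbaI site (TCTAGA) starts at position 163.
XbaI cuts after the first base of each site, so after position 163.
Combined cut positions: 6, 117, 163, 178.
Linear molecule, 4 cuts → 5 fragments:
  1–6 → 6 bp
  7–117 → 111 bp
  118–163 → 46 bp
  164–178 → 15 bp
  179–204 → 26 bp
Sorted largest to smallest: 111, 46, 26, 15, 6 bp.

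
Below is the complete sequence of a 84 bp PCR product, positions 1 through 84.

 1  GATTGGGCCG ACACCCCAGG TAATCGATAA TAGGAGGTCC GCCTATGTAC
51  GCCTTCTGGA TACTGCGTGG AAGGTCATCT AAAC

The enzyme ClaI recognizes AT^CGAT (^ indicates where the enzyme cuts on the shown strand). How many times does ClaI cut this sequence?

ATCGAT occurs starting at position 23.
ClaI cuts at 1 site.

1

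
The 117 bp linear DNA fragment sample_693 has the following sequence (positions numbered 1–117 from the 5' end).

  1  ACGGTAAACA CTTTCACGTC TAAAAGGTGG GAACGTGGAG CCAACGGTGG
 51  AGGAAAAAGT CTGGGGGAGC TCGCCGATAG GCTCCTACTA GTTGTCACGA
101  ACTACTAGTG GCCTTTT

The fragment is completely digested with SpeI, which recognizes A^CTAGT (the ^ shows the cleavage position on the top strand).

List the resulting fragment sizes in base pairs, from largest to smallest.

SpeI sites (ACTAGT) start at positions 87, 104.
SpeI cuts after the first base of each site, so after positions 87, 104.
Linear molecule, 2 cuts → 3 fragments:
  1–87 → 87 bp
  88–104 → 17 bp
  105–117 → 13 bp
Sorted largest to smallest: 87, 17, 13 bp.

87, 17, 13 bp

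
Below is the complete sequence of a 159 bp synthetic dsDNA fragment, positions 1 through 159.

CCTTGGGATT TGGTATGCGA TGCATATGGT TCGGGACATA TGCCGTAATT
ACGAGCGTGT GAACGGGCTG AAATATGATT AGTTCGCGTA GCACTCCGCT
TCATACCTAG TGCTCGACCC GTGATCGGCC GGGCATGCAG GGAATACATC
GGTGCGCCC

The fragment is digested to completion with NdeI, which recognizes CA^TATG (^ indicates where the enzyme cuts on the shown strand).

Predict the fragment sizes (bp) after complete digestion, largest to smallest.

121, 24, 14 bp

NdeI sites (CATATG) start at positions 23, 37.
NdeI cuts after base 2 of each site, so after positions 24, 38.
Linear molecule, 2 cuts → 3 fragments:
  1–24 → 24 bp
  25–38 → 14 bp
  39–159 → 121 bp
Sorted largest to smallest: 121, 24, 14 bp.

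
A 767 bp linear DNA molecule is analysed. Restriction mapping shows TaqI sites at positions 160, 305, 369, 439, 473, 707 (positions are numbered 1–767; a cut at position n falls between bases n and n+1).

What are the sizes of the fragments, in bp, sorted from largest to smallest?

Linear molecule, 6 cuts → 7 fragments:
  160 − 0 = 160 bp
  305 − 160 = 145 bp
  369 − 305 = 64 bp
  439 − 369 = 70 bp
  473 − 439 = 34 bp
  707 − 473 = 234 bp
  767 − 707 = 60 bp
Sorted largest to smallest: 234, 160, 145, 70, 64, 60, 34 bp.

234, 160, 145, 70, 64, 60, 34 bp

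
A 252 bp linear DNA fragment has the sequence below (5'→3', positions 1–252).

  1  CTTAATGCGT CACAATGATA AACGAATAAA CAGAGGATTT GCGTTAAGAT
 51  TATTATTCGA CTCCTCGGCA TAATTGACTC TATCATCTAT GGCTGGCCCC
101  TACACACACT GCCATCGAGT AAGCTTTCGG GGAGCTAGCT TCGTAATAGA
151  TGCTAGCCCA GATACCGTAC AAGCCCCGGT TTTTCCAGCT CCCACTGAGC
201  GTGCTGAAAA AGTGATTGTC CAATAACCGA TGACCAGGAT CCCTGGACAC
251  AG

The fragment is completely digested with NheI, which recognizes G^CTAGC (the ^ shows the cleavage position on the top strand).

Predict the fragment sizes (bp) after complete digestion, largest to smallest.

134, 100, 18 bp

NheI sites (GCTAGC) start at positions 134, 152.
NheI cuts after the first base of each site, so after positions 134, 152.
Linear molecule, 2 cuts → 3 fragments:
  1–134 → 134 bp
  135–152 → 18 bp
  153–252 → 100 bp
Sorted largest to smallest: 134, 100, 18 bp.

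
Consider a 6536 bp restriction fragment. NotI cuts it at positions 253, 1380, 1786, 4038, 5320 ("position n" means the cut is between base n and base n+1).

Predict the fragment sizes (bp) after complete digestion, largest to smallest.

2252, 1282, 1216, 1127, 406, 253 bp

Linear molecule, 5 cuts → 6 fragments:
  253 − 0 = 253 bp
  1380 − 253 = 1127 bp
  1786 − 1380 = 406 bp
  4038 − 1786 = 2252 bp
  5320 − 4038 = 1282 bp
  6536 − 5320 = 1216 bp
Sorted largest to smallest: 2252, 1282, 1216, 1127, 406, 253 bp.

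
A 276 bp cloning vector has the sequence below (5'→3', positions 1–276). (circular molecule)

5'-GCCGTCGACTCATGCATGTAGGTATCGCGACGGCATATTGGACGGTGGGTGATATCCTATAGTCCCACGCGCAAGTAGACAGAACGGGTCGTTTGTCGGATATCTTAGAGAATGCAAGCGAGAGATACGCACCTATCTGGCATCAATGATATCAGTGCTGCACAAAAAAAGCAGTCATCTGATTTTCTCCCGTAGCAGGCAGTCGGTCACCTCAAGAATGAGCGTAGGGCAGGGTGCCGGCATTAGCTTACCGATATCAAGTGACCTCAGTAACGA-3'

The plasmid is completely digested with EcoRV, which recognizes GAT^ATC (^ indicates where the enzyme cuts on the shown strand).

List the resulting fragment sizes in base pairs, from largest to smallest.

105, 74, 49, 48 bp

EcoRV sites (GATATC) start at positions 51, 99, 148, 253.
EcoRV cuts after base 3 of each site, so after positions 53, 101, 150, 255.
Circular molecule, 4 cuts → 4 fragments:
  54–101 → 48 bp
  102–150 → 49 bp
  151–255 → 105 bp
  256–276 then 1–53 → 21 + 53 = 74 bp
Sorted largest to smallest: 105, 74, 49, 48 bp.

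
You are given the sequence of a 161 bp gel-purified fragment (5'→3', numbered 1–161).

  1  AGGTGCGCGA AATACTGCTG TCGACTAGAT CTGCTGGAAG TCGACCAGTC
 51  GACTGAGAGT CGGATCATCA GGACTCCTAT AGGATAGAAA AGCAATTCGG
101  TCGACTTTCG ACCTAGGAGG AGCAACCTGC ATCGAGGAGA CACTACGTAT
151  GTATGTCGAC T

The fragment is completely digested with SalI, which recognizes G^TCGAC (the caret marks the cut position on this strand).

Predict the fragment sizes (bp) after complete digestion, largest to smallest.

55, 52, 20, 20, 8, 6 bp

SalI sites (GTCGAC) start at positions 20, 40, 48, 100, 155.
SalI cuts after the first base of each site, so after positions 20, 40, 48, 100, 155.
Linear molecule, 5 cuts → 6 fragments:
  1–20 → 20 bp
  21–40 → 20 bp
  41–48 → 8 bp
  49–100 → 52 bp
  101–155 → 55 bp
  156–161 → 6 bp
Sorted largest to smallest: 55, 52, 20, 20, 8, 6 bp.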